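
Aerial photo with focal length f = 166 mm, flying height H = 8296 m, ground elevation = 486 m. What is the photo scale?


scale = f / (H - h) = 166 mm / 7810 m = 166 / 7810000 = 1:47048

1:47048


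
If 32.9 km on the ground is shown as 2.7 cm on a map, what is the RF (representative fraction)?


ground = 32.9 km = 3290000 cm; RF denominator = ground / map = 3290000 / 2.7 ≈ 1218519; RF = 1:1218519

1:1218519


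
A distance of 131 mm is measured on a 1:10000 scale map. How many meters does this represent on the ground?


ground = 131 mm * 10000 / 1000 = 1310.0 m

1310.0 m


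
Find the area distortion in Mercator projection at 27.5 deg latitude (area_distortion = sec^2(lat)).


area_distortion = 1/cos^2(27.5) = 1.271

1.271


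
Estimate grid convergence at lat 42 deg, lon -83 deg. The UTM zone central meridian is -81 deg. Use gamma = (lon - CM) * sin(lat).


gamma = (-83 - -81) * sin(42) = -2 * 0.669131 = -1.338 degrees

-1.338 degrees


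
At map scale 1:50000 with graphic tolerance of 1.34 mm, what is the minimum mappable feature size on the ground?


ground = 1.34 mm * 50000 / 1000 = 67.0 m

67.0 m


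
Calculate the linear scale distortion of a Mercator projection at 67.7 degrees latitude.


SF = 1 / cos(67.7) = 1 / 0.379456 = 2.635

2.635


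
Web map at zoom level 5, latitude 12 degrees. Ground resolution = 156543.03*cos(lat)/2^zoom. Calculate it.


res = 156543.03 * cos(12) / 2^5 = 156543.03 * 0.9781476 / 32 = 4785.07 m/pixel

4785.07 m/pixel


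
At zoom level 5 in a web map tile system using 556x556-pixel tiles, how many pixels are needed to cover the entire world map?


tiles per axis = 2^5 = 32
total tiles = 32^2 = 1024
pixels per axis = 32 * 556 = 17792
total pixels = 17792^2 = 316555264

316555264 pixels


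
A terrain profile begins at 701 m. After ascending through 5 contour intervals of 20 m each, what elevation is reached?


elevation = 701 + 5 * 20 = 801 m

801 m


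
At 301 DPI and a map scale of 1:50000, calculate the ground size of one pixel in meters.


pixel_cm = 2.54 / 301 ≈ 0.008439 cm
ground = pixel_cm * 50000 / 100 = 2.54 * 50000 / (301 * 100) = 127000 / 30100 ≈ 4.22 m

4.22 m


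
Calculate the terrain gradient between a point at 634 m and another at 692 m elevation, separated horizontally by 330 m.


gradient = (692 - 634) / 330 = 58 / 330 = 0.1758

0.1758


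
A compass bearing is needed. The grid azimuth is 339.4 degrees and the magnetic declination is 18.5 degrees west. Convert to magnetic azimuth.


magnetic azimuth = grid azimuth - declination (east +ve)
mag_az = 339.4 - -18.5 = 357.9 degrees

357.9 degrees


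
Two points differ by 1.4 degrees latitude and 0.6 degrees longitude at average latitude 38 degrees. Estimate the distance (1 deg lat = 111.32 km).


dlat_km = 1.4 * 111.32 = 155.848
dlon_km = 0.6 * 111.32 * cos(38) ≈ 52.633
dist = sqrt(155.848^2 + 52.633^2) ≈ 164.5 km

164.5 km


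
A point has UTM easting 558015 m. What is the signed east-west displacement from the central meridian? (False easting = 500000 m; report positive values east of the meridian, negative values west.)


displacement = 558015 - 500000 = 58015 m

58015 m


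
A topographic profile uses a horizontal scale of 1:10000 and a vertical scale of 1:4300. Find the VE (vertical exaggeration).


VE = horizontal_scale / vertical_scale = 10000 / 4300 ≈ 2.3

2.3x


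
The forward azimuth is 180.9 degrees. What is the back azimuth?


back azimuth = (180.9 + 180) mod 360 = 0.9 degrees

0.9 degrees


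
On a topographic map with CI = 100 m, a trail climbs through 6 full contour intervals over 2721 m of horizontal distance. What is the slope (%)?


elevation change = 6 * 100 = 600 m
slope = 600 / 2721 * 100 = 22.1%

22.1%


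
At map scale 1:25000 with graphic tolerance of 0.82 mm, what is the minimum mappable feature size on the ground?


ground = 0.82 mm * 25000 / 1000 = 20.5 m

20.5 m


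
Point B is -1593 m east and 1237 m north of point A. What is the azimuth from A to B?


az = atan2(-1593, 1237) = -52.2 deg
adjusted to 0-360: 307.8 degrees

307.8 degrees


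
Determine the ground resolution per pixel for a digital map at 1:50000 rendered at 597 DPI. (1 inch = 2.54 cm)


pixel_cm = 2.54 / 597 ≈ 0.004255 cm
ground = pixel_cm * 50000 / 100 = 2.54 * 50000 / (597 * 100) = 127000 / 59700 ≈ 2.13 m

2.13 m


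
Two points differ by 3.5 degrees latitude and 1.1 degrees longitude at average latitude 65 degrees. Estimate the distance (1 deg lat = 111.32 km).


dlat_km = 3.5 * 111.32 = 389.62
dlon_km = 1.1 * 111.32 * cos(65) ≈ 51.75
dist = sqrt(389.62^2 + 51.75^2) ≈ 393.0 km

393.0 km


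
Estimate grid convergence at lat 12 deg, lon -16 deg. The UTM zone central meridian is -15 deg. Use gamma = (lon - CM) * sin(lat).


gamma = (-16 - -15) * sin(12) = -1 * 0.207912 = -0.208 degrees

-0.208 degrees


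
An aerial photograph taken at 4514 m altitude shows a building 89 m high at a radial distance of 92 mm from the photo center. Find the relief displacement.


d = h * r / H = 89 * 92 / 4514 = 1.81 mm

1.81 mm


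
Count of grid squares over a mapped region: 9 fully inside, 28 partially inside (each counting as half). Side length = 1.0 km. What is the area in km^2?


effective squares = 9 + 28 * 0.5 = 23.0
area = 23.0 * 1.0 = 23.0 km^2

23.0 km^2


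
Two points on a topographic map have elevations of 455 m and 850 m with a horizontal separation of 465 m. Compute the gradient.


gradient = (850 - 455) / 465 = 395 / 465 = 0.8495

0.8495


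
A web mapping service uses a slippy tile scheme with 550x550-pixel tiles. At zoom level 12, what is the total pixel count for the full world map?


tiles per axis = 2^12 = 4096
total tiles = 4096^2 = 16777216
pixels per axis = 4096 * 550 = 2252800
total pixels = 2252800^2 = 5075107840000

5075107840000 pixels


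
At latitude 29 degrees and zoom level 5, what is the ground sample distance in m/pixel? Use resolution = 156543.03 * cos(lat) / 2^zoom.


res = 156543.03 * cos(29) / 2^5 = 156543.03 * 0.87461971 / 32 = 4278.61 m/pixel

4278.61 m/pixel


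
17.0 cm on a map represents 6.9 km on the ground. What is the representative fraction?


ground = 6.9 km = 690000 cm; RF denominator = ground / map = 690000 / 17.0 ≈ 40588; RF = 1:40588

1:40588


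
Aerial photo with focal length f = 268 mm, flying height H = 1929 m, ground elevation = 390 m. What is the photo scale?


scale = f / (H - h) = 268 mm / 1539 m = 268 / 1539000 = 1:5743

1:5743


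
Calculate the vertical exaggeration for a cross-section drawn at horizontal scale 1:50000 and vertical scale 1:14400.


VE = horizontal_scale / vertical_scale = 50000 / 14400 ≈ 3.5

3.5x


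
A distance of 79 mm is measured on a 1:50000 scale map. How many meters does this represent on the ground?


ground = 79 mm * 50000 / 1000 = 3950.0 m

3950.0 m


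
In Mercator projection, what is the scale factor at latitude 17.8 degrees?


SF = 1 / cos(17.8) = 1 / 0.952129 = 1.05

1.05


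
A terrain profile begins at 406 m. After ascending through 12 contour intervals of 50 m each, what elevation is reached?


elevation = 406 + 12 * 50 = 1006 m

1006 m


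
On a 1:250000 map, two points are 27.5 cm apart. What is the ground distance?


ground = 27.5 cm * 250000 / 100 = 68750.0 m = 68.75 km

68.75 km


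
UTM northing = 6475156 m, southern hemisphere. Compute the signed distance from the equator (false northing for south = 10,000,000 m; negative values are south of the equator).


For southern: actual = 6475156 - 10000000 = -3524844 m

-3524844 m


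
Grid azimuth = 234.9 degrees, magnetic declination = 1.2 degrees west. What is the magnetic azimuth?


magnetic azimuth = grid azimuth - declination (east +ve)
mag_az = 234.9 - -1.2 = 236.1 degrees

236.1 degrees


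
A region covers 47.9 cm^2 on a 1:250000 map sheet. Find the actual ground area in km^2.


ground_area = 47.9 * (250000/100)^2 = 299375000.0 m^2 = 299.375 km^2

299.375 km^2


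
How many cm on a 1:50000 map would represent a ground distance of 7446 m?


map_cm = 7446 * 100 / 50000 = 14.892 cm ≈ 14.89 cm

14.89 cm


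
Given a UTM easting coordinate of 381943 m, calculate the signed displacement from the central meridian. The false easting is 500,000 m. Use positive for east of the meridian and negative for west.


displacement = 381943 - 500000 = -118057 m

-118057 m


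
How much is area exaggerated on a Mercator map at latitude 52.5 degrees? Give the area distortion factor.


area_distortion = 1/cos^2(52.5) = 2.698

2.698


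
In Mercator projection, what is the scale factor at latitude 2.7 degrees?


SF = 1 / cos(2.7) = 1 / 0.99889 = 1.001

1.001


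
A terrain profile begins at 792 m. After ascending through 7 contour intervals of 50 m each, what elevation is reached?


elevation = 792 + 7 * 50 = 1142 m

1142 m


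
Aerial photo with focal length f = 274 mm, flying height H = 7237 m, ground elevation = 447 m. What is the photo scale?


scale = f / (H - h) = 274 mm / 6790 m = 274 / 6790000 = 1:24781

1:24781


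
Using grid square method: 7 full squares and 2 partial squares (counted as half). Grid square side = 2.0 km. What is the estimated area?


effective squares = 7 + 2 * 0.5 = 8.0
area = 8.0 * 4.0 = 32.0 km^2

32.0 km^2


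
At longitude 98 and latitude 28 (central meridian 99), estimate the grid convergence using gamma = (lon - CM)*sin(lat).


gamma = (98 - 99) * sin(28) = -1 * 0.469472 = -0.469 degrees

-0.469 degrees


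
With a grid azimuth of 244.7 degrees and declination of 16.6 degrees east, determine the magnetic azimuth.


magnetic azimuth = grid azimuth - declination (east +ve)
mag_az = 244.7 - 16.6 = 228.1 degrees

228.1 degrees


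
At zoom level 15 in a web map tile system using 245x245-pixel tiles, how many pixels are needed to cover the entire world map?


tiles per axis = 2^15 = 32768
total tiles = 32768^2 = 1073741824
pixels per axis = 32768 * 245 = 8028160
total pixels = 8028160^2 = 64451352985600

64451352985600 pixels


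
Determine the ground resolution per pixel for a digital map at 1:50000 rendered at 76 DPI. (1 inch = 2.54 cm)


pixel_cm = 2.54 / 76 ≈ 0.033421 cm
ground = pixel_cm * 50000 / 100 = 2.54 * 50000 / (76 * 100) = 127000 / 7600 ≈ 16.71 m

16.71 m


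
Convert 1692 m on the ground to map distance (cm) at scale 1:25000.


map_cm = 1692 * 100 / 25000 = 6.768 cm ≈ 6.77 cm

6.77 cm


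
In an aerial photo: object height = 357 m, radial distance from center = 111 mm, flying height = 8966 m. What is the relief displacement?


d = h * r / H = 357 * 111 / 8966 = 4.42 mm

4.42 mm


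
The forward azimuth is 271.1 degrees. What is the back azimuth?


back azimuth = (271.1 + 180) mod 360 = 91.1 degrees

91.1 degrees


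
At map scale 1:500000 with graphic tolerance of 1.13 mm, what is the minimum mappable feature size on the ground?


ground = 1.13 mm * 500000 / 1000 = 565.0 m

565.0 m


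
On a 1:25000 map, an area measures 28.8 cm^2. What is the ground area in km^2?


ground_area = 28.8 * (25000/100)^2 = 1800000.0 m^2 = 1.8 km^2

1.8 km^2


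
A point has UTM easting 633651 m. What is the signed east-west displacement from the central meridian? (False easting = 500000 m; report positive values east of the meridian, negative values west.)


displacement = 633651 - 500000 = 133651 m

133651 m


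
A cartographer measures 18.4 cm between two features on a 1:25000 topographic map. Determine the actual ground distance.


ground = 18.4 cm * 25000 / 100 = 4600.0 m = 4.6 km

4.6 km


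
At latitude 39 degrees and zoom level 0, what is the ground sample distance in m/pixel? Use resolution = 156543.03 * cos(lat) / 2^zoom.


res = 156543.03 * cos(39) / 2^0 = 156543.03 * 0.77714596 / 1 = 121656.78 m/pixel

121656.78 m/pixel


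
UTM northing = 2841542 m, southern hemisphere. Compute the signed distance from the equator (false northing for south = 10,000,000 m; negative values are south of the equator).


For southern: actual = 2841542 - 10000000 = -7158458 m

-7158458 m


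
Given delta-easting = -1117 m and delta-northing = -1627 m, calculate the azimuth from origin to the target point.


az = atan2(-1117, -1627) = -145.5 deg
adjusted to 0-360: 214.5 degrees

214.5 degrees


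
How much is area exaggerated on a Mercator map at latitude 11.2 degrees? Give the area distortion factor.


area_distortion = 1/cos^2(11.2) = 1.039

1.039


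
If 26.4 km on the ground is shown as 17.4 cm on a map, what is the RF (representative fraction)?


ground = 26.4 km = 2640000 cm; RF denominator = ground / map = 2640000 / 17.4 ≈ 151724; RF = 1:151724

1:151724


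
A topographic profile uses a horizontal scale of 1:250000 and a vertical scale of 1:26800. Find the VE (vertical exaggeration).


VE = horizontal_scale / vertical_scale = 250000 / 26800 ≈ 9.3

9.3x


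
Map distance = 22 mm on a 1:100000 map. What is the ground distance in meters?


ground = 22 mm * 100000 / 1000 = 2200.0 m

2200.0 m


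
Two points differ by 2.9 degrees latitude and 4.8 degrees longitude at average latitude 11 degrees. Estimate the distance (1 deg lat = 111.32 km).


dlat_km = 2.9 * 111.32 = 322.828
dlon_km = 4.8 * 111.32 * cos(11) ≈ 524.519
dist = sqrt(322.828^2 + 524.519^2) ≈ 615.9 km

615.9 km


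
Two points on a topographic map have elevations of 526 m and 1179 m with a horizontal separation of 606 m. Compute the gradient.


gradient = (1179 - 526) / 606 = 653 / 606 = 1.0776

1.0776


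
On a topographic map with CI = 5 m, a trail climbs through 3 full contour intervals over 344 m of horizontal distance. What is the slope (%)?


elevation change = 3 * 5 = 15 m
slope = 15 / 344 * 100 = 4.4%

4.4%


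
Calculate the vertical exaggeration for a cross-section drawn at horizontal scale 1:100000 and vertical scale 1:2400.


VE = horizontal_scale / vertical_scale = 100000 / 2400 ≈ 41.7

41.7x


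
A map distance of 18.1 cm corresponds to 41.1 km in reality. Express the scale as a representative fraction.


ground = 41.1 km = 4110000 cm; RF denominator = ground / map = 4110000 / 18.1 ≈ 227072; RF = 1:227072

1:227072


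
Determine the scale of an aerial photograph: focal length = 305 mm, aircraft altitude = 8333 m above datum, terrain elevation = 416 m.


scale = f / (H - h) = 305 mm / 7917 m = 305 / 7917000 = 1:25957

1:25957


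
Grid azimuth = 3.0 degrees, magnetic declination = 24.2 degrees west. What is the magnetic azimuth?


magnetic azimuth = grid azimuth - declination (east +ve)
mag_az = 3.0 - -24.2 = 27.2 degrees

27.2 degrees


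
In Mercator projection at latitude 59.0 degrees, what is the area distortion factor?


area_distortion = 1/cos^2(59.0) = 3.77

3.77


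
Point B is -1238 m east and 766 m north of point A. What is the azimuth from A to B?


az = atan2(-1238, 766) = -58.3 deg
adjusted to 0-360: 301.7 degrees

301.7 degrees


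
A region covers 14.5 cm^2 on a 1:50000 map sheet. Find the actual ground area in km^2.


ground_area = 14.5 * (50000/100)^2 = 3625000.0 m^2 = 3.625 km^2

3.625 km^2


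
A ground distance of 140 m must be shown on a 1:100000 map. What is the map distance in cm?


map_cm = 140 * 100 / 100000 = 0.14 cm

0.14 cm


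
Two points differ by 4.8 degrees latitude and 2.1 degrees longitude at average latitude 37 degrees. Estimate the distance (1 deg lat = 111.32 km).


dlat_km = 4.8 * 111.32 = 534.336
dlon_km = 2.1 * 111.32 * cos(37) ≈ 186.699
dist = sqrt(534.336^2 + 186.699^2) ≈ 566.0 km

566.0 km


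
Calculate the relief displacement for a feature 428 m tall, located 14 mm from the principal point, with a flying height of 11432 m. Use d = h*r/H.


d = h * r / H = 428 * 14 / 11432 = 0.52 mm

0.52 mm


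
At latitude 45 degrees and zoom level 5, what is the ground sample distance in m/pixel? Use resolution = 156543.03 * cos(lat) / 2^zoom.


res = 156543.03 * cos(45) / 2^5 = 156543.03 * 0.70710678 / 32 = 3459.14 m/pixel

3459.14 m/pixel


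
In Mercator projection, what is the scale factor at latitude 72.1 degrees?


SF = 1 / cos(72.1) = 1 / 0.307357 = 3.254

3.254


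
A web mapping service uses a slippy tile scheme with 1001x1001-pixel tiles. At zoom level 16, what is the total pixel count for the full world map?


tiles per axis = 2^16 = 65536
total tiles = 65536^2 = 4294967296
pixels per axis = 65536 * 1001 = 65601536
total pixels = 65601536^2 = 4303561525559296

4303561525559296 pixels


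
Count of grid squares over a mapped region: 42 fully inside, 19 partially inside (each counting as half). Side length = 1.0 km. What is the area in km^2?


effective squares = 42 + 19 * 0.5 = 51.5
area = 51.5 * 1.0 = 51.5 km^2

51.5 km^2


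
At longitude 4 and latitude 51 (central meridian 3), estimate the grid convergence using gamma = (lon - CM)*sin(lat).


gamma = (4 - 3) * sin(51) = 1 * 0.777146 = 0.777 degrees

0.777 degrees


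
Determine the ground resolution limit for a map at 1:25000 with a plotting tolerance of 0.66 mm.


ground = 0.66 mm * 25000 / 1000 = 16.5 m

16.5 m


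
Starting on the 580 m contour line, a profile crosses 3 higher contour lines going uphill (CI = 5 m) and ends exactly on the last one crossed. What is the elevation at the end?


elevation = 580 + 3 * 5 = 595 m

595 m


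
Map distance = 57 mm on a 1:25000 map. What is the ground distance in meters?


ground = 57 mm * 25000 / 1000 = 1425.0 m

1425.0 m


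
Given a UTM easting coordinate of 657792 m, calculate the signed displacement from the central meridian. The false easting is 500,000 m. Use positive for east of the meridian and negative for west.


displacement = 657792 - 500000 = 157792 m

157792 m


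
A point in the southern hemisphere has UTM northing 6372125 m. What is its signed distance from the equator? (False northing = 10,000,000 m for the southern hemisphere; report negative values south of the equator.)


For southern: actual = 6372125 - 10000000 = -3627875 m

-3627875 m


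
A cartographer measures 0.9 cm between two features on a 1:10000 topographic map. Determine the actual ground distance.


ground = 0.9 cm * 10000 / 100 = 90.0 m

90.0 m


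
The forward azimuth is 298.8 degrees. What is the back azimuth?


back azimuth = (298.8 + 180) mod 360 = 118.8 degrees

118.8 degrees


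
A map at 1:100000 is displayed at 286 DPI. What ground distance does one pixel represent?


pixel_cm = 2.54 / 286 ≈ 0.008881 cm
ground = pixel_cm * 100000 / 100 = 2.54 * 100000 / (286 * 100) = 254000 / 28600 ≈ 8.88 m

8.88 m


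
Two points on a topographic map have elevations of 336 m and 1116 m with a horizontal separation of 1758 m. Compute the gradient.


gradient = (1116 - 336) / 1758 = 780 / 1758 = 0.4437

0.4437


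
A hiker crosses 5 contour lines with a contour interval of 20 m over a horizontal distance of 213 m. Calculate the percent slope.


elevation change = 5 * 20 = 100 m
slope = 100 / 213 * 100 = 46.9%

46.9%


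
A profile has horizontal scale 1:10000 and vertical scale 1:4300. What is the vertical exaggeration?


VE = horizontal_scale / vertical_scale = 10000 / 4300 ≈ 2.3

2.3x


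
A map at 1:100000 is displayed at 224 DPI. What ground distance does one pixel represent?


pixel_cm = 2.54 / 224 ≈ 0.011339 cm
ground = pixel_cm * 100000 / 100 = 2.54 * 100000 / (224 * 100) = 254000 / 22400 ≈ 11.34 m

11.34 m


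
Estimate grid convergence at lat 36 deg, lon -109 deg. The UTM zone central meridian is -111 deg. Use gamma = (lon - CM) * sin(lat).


gamma = (-109 - -111) * sin(36) = 2 * 0.587785 = 1.176 degrees

1.176 degrees


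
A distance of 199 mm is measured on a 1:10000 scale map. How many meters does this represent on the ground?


ground = 199 mm * 10000 / 1000 = 1990.0 m

1990.0 m


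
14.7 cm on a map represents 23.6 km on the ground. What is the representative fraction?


ground = 23.6 km = 2360000 cm; RF denominator = ground / map = 2360000 / 14.7 ≈ 160544; RF = 1:160544

1:160544


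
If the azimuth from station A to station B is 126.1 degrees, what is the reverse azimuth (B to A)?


back azimuth = (126.1 + 180) mod 360 = 306.1 degrees

306.1 degrees


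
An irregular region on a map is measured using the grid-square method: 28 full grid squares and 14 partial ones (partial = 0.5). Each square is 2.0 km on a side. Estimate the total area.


effective squares = 28 + 14 * 0.5 = 35.0
area = 35.0 * 4.0 = 140.0 km^2

140.0 km^2


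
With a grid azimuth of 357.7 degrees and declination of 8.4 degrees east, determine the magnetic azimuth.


magnetic azimuth = grid azimuth - declination (east +ve)
mag_az = 357.7 - 8.4 = 349.3 degrees

349.3 degrees


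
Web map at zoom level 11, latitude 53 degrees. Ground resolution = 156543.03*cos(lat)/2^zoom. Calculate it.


res = 156543.03 * cos(53) / 2^11 = 156543.03 * 0.60181502 / 2048 = 46.0 m/pixel

46.0 m/pixel


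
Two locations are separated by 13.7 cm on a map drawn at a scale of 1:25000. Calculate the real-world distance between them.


ground = 13.7 cm * 25000 / 100 = 3425.0 m = 3.425 km

3.425 km


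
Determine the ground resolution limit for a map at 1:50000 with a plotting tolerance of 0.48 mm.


ground = 0.48 mm * 50000 / 1000 = 24.0 m

24.0 m


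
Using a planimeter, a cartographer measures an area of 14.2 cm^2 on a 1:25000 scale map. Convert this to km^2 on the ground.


ground_area = 14.2 * (25000/100)^2 = 887500.0 m^2 = 0.8875 km^2 ≈ 0.888 km^2

0.888 km^2


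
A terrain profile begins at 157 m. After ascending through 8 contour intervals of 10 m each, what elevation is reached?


elevation = 157 + 8 * 10 = 237 m

237 m


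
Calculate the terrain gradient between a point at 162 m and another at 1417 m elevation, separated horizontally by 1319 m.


gradient = (1417 - 162) / 1319 = 1255 / 1319 = 0.9515

0.9515


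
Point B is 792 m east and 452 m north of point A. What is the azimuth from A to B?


az = atan2(792, 452) = 60.3 deg
adjusted to 0-360: 60.3 degrees

60.3 degrees


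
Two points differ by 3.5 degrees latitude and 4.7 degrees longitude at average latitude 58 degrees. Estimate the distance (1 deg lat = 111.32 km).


dlat_km = 3.5 * 111.32 = 389.62
dlon_km = 4.7 * 111.32 * cos(58) ≈ 277.256
dist = sqrt(389.62^2 + 277.256^2) ≈ 478.2 km

478.2 km


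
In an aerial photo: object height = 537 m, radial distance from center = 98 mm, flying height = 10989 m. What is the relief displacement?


d = h * r / H = 537 * 98 / 10989 = 4.79 mm

4.79 mm


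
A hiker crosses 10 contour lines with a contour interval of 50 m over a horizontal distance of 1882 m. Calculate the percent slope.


elevation change = 10 * 50 = 500 m
slope = 500 / 1882 * 100 = 26.6%

26.6%


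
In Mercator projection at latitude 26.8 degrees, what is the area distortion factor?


area_distortion = 1/cos^2(26.8) = 1.255

1.255


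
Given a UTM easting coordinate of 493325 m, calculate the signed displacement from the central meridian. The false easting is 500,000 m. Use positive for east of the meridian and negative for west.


displacement = 493325 - 500000 = -6675 m

-6675 m


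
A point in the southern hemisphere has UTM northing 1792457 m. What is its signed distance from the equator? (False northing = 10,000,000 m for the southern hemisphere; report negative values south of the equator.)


For southern: actual = 1792457 - 10000000 = -8207543 m

-8207543 m


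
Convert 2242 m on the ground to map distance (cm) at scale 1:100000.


map_cm = 2242 * 100 / 100000 = 2.242 cm ≈ 2.24 cm

2.24 cm


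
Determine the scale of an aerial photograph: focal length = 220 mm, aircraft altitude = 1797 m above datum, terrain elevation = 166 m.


scale = f / (H - h) = 220 mm / 1631 m = 220 / 1631000 = 1:7414

1:7414


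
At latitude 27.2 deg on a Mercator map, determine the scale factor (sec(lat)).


SF = 1 / cos(27.2) = 1 / 0.889416 = 1.124

1.124


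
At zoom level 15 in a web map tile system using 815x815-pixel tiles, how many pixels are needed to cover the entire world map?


tiles per axis = 2^15 = 32768
total tiles = 32768^2 = 1073741824
pixels per axis = 32768 * 815 = 26705920
total pixels = 26705920^2 = 713206163046400

713206163046400 pixels


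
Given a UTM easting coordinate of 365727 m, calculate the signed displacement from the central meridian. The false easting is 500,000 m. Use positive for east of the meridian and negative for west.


displacement = 365727 - 500000 = -134273 m

-134273 m


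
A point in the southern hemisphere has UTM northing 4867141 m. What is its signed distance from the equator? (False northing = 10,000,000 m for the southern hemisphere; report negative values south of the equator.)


For southern: actual = 4867141 - 10000000 = -5132859 m

-5132859 m


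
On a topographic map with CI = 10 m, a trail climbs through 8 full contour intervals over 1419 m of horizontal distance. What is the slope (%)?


elevation change = 8 * 10 = 80 m
slope = 80 / 1419 * 100 = 5.6%

5.6%


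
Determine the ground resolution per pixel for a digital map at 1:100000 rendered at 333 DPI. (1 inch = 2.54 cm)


pixel_cm = 2.54 / 333 ≈ 0.007628 cm
ground = pixel_cm * 100000 / 100 = 2.54 * 100000 / (333 * 100) = 254000 / 33300 ≈ 7.63 m

7.63 m


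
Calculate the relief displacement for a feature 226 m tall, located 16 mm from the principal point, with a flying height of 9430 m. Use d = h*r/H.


d = h * r / H = 226 * 16 / 9430 = 0.38 mm

0.38 mm


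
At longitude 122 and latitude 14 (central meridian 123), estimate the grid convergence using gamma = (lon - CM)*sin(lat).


gamma = (122 - 123) * sin(14) = -1 * 0.241922 = -0.242 degrees

-0.242 degrees


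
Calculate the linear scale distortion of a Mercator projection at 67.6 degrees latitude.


SF = 1 / cos(67.6) = 1 / 0.38107 = 2.624

2.624


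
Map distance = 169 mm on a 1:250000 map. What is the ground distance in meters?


ground = 169 mm * 250000 / 1000 = 42250.0 m

42250.0 m


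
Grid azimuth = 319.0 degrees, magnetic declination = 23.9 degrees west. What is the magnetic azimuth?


magnetic azimuth = grid azimuth - declination (east +ve)
mag_az = 319.0 - -23.9 = 342.9 degrees

342.9 degrees


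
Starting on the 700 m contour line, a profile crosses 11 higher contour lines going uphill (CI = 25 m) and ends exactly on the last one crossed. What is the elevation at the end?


elevation = 700 + 11 * 25 = 975 m

975 m


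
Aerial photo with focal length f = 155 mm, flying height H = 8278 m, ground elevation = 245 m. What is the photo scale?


scale = f / (H - h) = 155 mm / 8033 m = 155 / 8033000 = 1:51826

1:51826


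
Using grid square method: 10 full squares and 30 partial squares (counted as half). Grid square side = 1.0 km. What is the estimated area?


effective squares = 10 + 30 * 0.5 = 25.0
area = 25.0 * 1.0 = 25.0 km^2

25.0 km^2


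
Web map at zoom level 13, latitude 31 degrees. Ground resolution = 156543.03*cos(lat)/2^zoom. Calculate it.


res = 156543.03 * cos(31) / 2^13 = 156543.03 * 0.8571673 / 8192 = 16.38 m/pixel

16.38 m/pixel


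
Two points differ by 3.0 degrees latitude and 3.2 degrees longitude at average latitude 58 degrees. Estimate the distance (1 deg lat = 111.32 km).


dlat_km = 3.0 * 111.32 = 333.96
dlon_km = 3.2 * 111.32 * cos(58) ≈ 188.77
dist = sqrt(333.96^2 + 188.77^2) ≈ 383.6 km

383.6 km


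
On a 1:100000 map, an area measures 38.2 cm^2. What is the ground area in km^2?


ground_area = 38.2 * (100000/100)^2 = 38200000.0 m^2 = 38.2 km^2

38.2 km^2


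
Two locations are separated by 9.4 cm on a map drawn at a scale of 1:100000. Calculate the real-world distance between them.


ground = 9.4 cm * 100000 / 100 = 9400.0 m = 9.4 km

9.4 km


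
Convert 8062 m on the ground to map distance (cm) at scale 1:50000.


map_cm = 8062 * 100 / 50000 = 16.124 cm ≈ 16.12 cm

16.12 cm


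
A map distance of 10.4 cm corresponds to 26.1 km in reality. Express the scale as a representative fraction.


ground = 26.1 km = 2610000 cm; RF denominator = ground / map = 2610000 / 10.4 ≈ 250962; RF = 1:250962

1:250962


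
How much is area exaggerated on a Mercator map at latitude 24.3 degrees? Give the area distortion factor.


area_distortion = 1/cos^2(24.3) = 1.204

1.204


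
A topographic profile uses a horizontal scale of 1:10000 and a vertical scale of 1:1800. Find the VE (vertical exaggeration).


VE = horizontal_scale / vertical_scale = 10000 / 1800 ≈ 5.6

5.6x


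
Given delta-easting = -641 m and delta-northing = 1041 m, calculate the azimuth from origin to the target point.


az = atan2(-641, 1041) = -31.6 deg
adjusted to 0-360: 328.4 degrees

328.4 degrees


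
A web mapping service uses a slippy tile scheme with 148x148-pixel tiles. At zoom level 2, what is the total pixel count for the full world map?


tiles per axis = 2^2 = 4
total tiles = 4^2 = 16
pixels per axis = 4 * 148 = 592
total pixels = 592^2 = 350464

350464 pixels


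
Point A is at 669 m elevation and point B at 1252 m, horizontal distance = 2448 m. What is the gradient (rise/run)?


gradient = (1252 - 669) / 2448 = 583 / 2448 = 0.2382

0.2382


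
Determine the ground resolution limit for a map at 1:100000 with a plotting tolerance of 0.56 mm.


ground = 0.56 mm * 100000 / 1000 = 56.0 m

56.0 m


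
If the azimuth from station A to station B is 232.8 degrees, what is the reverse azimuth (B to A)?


back azimuth = (232.8 + 180) mod 360 = 52.8 degrees

52.8 degrees


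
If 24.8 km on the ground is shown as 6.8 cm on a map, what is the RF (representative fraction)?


ground = 24.8 km = 2480000 cm; RF denominator = ground / map = 2480000 / 6.8 ≈ 364706; RF = 1:364706

1:364706


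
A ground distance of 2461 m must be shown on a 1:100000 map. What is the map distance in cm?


map_cm = 2461 * 100 / 100000 = 2.461 cm ≈ 2.46 cm

2.46 cm


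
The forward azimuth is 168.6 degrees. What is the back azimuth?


back azimuth = (168.6 + 180) mod 360 = 348.6 degrees

348.6 degrees


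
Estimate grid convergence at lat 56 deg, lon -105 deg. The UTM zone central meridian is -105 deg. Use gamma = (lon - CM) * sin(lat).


gamma = (-105 - -105) * sin(56) = 0 * 0.829038 = 0.0 degrees

0.0 degrees


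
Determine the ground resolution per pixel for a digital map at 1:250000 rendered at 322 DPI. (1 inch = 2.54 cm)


pixel_cm = 2.54 / 322 ≈ 0.007888 cm
ground = pixel_cm * 250000 / 100 = 2.54 * 250000 / (322 * 100) = 635000 / 32200 ≈ 19.72 m

19.72 m


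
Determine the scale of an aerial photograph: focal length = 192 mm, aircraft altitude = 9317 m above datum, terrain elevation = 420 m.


scale = f / (H - h) = 192 mm / 8897 m = 192 / 8897000 = 1:46339

1:46339


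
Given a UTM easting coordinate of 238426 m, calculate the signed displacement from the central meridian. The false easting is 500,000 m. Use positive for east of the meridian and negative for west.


displacement = 238426 - 500000 = -261574 m

-261574 m


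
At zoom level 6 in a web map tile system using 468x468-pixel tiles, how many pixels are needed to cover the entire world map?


tiles per axis = 2^6 = 64
total tiles = 64^2 = 4096
pixels per axis = 64 * 468 = 29952
total pixels = 29952^2 = 897122304

897122304 pixels


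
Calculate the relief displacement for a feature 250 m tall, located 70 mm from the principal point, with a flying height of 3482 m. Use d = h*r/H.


d = h * r / H = 250 * 70 / 3482 = 5.03 mm

5.03 mm


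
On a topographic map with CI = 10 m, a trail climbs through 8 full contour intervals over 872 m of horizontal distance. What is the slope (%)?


elevation change = 8 * 10 = 80 m
slope = 80 / 872 * 100 = 9.2%

9.2%


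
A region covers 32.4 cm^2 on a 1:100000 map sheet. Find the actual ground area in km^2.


ground_area = 32.4 * (100000/100)^2 = 32400000.0 m^2 = 32.4 km^2

32.4 km^2


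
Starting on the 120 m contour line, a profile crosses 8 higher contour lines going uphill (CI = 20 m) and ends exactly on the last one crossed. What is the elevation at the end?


elevation = 120 + 8 * 20 = 280 m

280 m


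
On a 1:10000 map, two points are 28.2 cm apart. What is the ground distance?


ground = 28.2 cm * 10000 / 100 = 2820.0 m = 2.82 km

2.82 km


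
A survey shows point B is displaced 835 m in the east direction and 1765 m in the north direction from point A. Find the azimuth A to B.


az = atan2(835, 1765) = 25.3 deg
adjusted to 0-360: 25.3 degrees

25.3 degrees


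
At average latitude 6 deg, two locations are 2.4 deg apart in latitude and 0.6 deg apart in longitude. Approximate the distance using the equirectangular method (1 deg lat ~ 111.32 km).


dlat_km = 2.4 * 111.32 = 267.168
dlon_km = 0.6 * 111.32 * cos(6) ≈ 66.426
dist = sqrt(267.168^2 + 66.426^2) ≈ 275.3 km

275.3 km


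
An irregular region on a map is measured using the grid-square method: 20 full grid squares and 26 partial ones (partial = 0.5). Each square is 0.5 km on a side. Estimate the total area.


effective squares = 20 + 26 * 0.5 = 33.0
area = 33.0 * 0.25 = 8.25 km^2

8.25 km^2


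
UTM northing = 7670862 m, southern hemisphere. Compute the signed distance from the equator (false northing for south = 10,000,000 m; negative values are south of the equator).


For southern: actual = 7670862 - 10000000 = -2329138 m

-2329138 m


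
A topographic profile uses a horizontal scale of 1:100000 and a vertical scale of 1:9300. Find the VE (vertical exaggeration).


VE = horizontal_scale / vertical_scale = 100000 / 9300 ≈ 10.8

10.8x


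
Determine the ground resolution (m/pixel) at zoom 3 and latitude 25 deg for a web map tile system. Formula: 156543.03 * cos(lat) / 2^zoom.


res = 156543.03 * cos(25) / 2^3 = 156543.03 * 0.90630779 / 8 = 17734.52 m/pixel

17734.52 m/pixel


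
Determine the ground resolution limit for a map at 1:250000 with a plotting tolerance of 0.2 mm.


ground = 0.2 mm * 250000 / 1000 = 50.0 m

50.0 m


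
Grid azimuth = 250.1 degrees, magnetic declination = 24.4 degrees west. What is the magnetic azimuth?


magnetic azimuth = grid azimuth - declination (east +ve)
mag_az = 250.1 - -24.4 = 274.5 degrees

274.5 degrees


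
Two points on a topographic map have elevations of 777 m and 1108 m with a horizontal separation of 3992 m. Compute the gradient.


gradient = (1108 - 777) / 3992 = 331 / 3992 = 0.0829

0.0829


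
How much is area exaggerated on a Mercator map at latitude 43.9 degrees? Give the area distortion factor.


area_distortion = 1/cos^2(43.9) = 1.926

1.926


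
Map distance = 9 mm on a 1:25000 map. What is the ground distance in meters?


ground = 9 mm * 25000 / 1000 = 225.0 m

225.0 m


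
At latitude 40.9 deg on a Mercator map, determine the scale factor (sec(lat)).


SF = 1 / cos(40.9) = 1 / 0.755853 = 1.323

1.323


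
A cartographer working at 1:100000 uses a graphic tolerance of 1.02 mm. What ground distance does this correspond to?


ground = 1.02 mm * 100000 / 1000 = 102.0 m

102.0 m


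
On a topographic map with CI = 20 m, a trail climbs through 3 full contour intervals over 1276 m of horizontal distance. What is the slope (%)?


elevation change = 3 * 20 = 60 m
slope = 60 / 1276 * 100 = 4.7%

4.7%


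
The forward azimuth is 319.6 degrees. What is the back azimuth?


back azimuth = (319.6 + 180) mod 360 = 139.6 degrees

139.6 degrees


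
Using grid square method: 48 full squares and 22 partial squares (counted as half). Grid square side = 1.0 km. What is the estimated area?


effective squares = 48 + 22 * 0.5 = 59.0
area = 59.0 * 1.0 = 59.0 km^2

59.0 km^2


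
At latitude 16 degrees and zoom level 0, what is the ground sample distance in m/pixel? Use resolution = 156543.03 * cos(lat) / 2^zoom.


res = 156543.03 * cos(16) / 2^0 = 156543.03 * 0.9612617 / 1 = 150478.82 m/pixel

150478.82 m/pixel


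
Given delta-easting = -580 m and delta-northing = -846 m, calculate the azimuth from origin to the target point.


az = atan2(-580, -846) = -145.6 deg
adjusted to 0-360: 214.4 degrees

214.4 degrees


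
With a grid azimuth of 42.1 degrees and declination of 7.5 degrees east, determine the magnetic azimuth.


magnetic azimuth = grid azimuth - declination (east +ve)
mag_az = 42.1 - 7.5 = 34.6 degrees

34.6 degrees


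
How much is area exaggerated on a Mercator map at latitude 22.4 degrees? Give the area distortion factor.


area_distortion = 1/cos^2(22.4) = 1.17

1.17


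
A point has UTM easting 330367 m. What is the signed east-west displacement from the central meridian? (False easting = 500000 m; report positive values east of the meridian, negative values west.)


displacement = 330367 - 500000 = -169633 m

-169633 m


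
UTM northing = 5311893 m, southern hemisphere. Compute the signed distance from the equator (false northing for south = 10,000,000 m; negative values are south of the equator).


For southern: actual = 5311893 - 10000000 = -4688107 m

-4688107 m


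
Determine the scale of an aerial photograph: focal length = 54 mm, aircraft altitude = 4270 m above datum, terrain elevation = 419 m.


scale = f / (H - h) = 54 mm / 3851 m = 54 / 3851000 = 1:71315

1:71315


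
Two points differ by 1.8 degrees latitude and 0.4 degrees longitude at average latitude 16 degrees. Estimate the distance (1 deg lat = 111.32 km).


dlat_km = 1.8 * 111.32 = 200.376
dlon_km = 0.4 * 111.32 * cos(16) ≈ 42.803
dist = sqrt(200.376^2 + 42.803^2) ≈ 204.9 km

204.9 km


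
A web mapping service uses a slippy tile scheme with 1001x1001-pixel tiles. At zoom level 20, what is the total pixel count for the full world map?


tiles per axis = 2^20 = 1048576
total tiles = 1048576^2 = 1099511627776
pixels per axis = 1048576 * 1001 = 1049624576
total pixels = 1049624576^2 = 1101711750543179776

1101711750543179776 pixels


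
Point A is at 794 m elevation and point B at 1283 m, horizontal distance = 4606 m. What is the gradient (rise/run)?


gradient = (1283 - 794) / 4606 = 489 / 4606 = 0.1062

0.1062


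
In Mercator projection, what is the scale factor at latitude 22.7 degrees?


SF = 1 / cos(22.7) = 1 / 0.922538 = 1.084

1.084


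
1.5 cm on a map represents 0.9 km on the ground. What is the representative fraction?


ground = 0.9 km = 90000 cm; RF denominator = ground / map = 90000 / 1.5 = 60000; RF = 1:60000

1:60000


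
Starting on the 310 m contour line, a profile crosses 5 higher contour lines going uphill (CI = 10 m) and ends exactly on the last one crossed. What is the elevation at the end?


elevation = 310 + 5 * 10 = 360 m

360 m


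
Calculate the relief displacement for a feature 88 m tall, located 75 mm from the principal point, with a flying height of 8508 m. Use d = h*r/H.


d = h * r / H = 88 * 75 / 8508 = 0.78 mm

0.78 mm


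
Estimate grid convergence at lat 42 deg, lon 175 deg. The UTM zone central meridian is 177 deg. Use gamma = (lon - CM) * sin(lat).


gamma = (175 - 177) * sin(42) = -2 * 0.669131 = -1.338 degrees

-1.338 degrees


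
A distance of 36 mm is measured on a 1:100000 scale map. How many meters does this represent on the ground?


ground = 36 mm * 100000 / 1000 = 3600.0 m

3600.0 m


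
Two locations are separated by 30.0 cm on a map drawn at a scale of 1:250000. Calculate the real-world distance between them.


ground = 30.0 cm * 250000 / 100 = 75000.0 m = 75.0 km

75.0 km
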